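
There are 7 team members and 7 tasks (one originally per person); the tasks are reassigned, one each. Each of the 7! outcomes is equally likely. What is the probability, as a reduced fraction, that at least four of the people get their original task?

23/1260

Favorable outcomes: Σ_{i≥4} C(7,i)·!(7-i) = 35·2 + 21·1 + 7·0 + 1·1 = 92.
Total outcomes: 7! = 5040.
Probability = 92/5040 = 23/1260.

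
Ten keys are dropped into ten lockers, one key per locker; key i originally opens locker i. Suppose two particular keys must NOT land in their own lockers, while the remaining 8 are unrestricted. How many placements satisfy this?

Let A_j be the event that the j-th constrained one is fixed. By inclusion-exclusion over the 2 events:
Σ_{j=0}^{2} (-1)^j C(2,j)(10-j)!
= C(2,0)·10! - C(2,1)·9! + C(2,2)·8!
= 3628800 - 725760 + 40320
= 2943360

2943360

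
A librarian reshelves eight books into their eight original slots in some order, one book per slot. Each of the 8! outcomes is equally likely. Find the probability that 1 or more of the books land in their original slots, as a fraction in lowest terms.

3641/5760

Favorable outcomes: Σ_{i≥1} C(8,i)·!(8-i) = 8·1854 + 28·265 + 56·44 + 70·9 + 56·2 + 28·1 + 8·0 + 1·1 = 25487.
Total outcomes: 8! = 40320.
Probability = 25487/40320 = 3641/5760.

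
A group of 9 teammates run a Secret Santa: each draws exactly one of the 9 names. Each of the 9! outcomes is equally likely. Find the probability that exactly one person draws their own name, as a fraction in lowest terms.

2119/5760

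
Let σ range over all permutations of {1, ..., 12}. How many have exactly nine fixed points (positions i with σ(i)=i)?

440

Pick the 9 fixed positions: C(12,9) = 220 ways.
The other 3 form a derangement: !3 = 2.
Total: 220 × 2 = 440.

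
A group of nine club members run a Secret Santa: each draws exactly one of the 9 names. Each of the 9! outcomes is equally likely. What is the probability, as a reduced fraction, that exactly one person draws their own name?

2119/5760

Favorable outcomes: C(9,1)·!8 = 9·14833 = 133497.
Total outcomes: 9! = 362880.
Probability = 133497/362880 = 2119/5760.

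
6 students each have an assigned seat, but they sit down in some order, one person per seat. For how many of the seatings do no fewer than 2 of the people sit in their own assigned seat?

191

Sum C(6,i)·!(6-i) for i = 2..6:
  i=2: C(6,2)·!4 = 15·9 = 135
  i=3: C(6,3)·!3 = 20·2 = 40
  i=4: C(6,4)·!2 = 15·1 = 15
  i=5: C(6,5)·!1 = 6·0 = 0
  i=6: C(6,6)·!0 = 1·1 = 1
Total = 191.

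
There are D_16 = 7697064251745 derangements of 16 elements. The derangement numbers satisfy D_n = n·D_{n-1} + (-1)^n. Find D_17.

130850092279664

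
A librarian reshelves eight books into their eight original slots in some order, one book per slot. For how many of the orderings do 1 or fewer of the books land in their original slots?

29665

# with exactly i fixed is C(8,i)·!(8-i); sum over i=0..1:
  i=0: C(8,0)·!8 = 1·14833 = 14833
  i=1: C(8,1)·!7 = 8·1854 = 14832
Total = 29665.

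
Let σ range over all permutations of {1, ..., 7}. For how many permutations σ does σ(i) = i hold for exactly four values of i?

Choose which 4 of the 7 are fixed: C(7,4) = 35.
The other 3 form a derangement: !3 = 2.
Total: 35 × 2 = 70.

70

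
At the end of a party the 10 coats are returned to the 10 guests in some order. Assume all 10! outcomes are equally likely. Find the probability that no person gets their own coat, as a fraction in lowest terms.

16481/44800

Favorable outcomes: !10 = 1334961.
Total outcomes: 10! = 3628800.
Probability = 1334961/3628800 = 16481/44800.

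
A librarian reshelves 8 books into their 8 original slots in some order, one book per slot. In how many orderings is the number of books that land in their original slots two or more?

10655

# with exactly i fixed is C(8,i)·!(8-i); sum over i=2..8:
  i=2: C(8,2)·!6 = 28·265 = 7420
  i=3: C(8,3)·!5 = 56·44 = 2464
  i=4: C(8,4)·!4 = 70·9 = 630
  i=5: C(8,5)·!3 = 56·2 = 112
  i=6: C(8,6)·!2 = 28·1 = 28
  i=7: C(8,7)·!1 = 8·0 = 0
  i=8: C(8,8)·!0 = 1·1 = 1
Total = 10655.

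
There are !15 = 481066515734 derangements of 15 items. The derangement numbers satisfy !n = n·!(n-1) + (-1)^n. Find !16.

7697064251745

!16 = 16·481066515734 + 1 = 7697064251745.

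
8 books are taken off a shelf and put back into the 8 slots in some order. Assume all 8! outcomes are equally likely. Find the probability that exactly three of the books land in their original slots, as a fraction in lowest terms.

11/180

Favorable outcomes: C(8,3)·!5 = 56·44 = 2464.
Total outcomes: 8! = 40320.
Probability = 2464/40320 = 11/180.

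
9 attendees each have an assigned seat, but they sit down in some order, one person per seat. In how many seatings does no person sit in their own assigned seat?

Recurrence: !9 = 8·(!8 + !7).
!9 = 8·(14833 + 1854) = 8·16687 = 133496

133496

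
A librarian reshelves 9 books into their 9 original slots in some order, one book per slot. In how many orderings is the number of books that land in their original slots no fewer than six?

205

# with exactly i fixed is C(9,i)·!(9-i); sum over i=6..9:
  i=6: C(9,6)·!3 = 84·2 = 168
  i=7: C(9,7)·!2 = 36·1 = 36
  i=8: C(9,8)·!1 = 9·0 = 0
  i=9: C(9,9)·!0 = 1·1 = 1
Total = 205.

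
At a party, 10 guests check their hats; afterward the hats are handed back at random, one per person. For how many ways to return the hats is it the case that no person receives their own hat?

By inclusion-exclusion, !10 = Σ (-1)^k · 10!/k! for k=0..10
= 10! - 10!/1! + 10!/2! - 10!/3! + 10!/4! - 10!/5! + 10!/6! - 10!/7! + 10!/8! - 10!/9! + 10!/10!
= 3628800 - 3628800 + 1814400 - 604800 + 151200 - 30240 + 5040 - 720 + 90 - 10 + 1
= 1334961

1334961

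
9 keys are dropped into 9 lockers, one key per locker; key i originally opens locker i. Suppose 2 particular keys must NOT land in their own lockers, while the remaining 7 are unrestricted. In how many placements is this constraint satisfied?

Inclusion-exclusion on the 2 forbidden self-matches:
Σ_{j=0}^{2} (-1)^j C(2,j)(9-j)!
= C(2,0)·9! - C(2,1)·8! + C(2,2)·7!
= 362880 - 80640 + 5040
= 287280

287280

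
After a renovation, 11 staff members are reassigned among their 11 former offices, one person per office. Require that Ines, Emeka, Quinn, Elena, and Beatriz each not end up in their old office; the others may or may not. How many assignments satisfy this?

25022880

Let A_j be the event that the j-th constrained one is fixed. By inclusion-exclusion over the 5 events:
Σ_{j=0}^{5} (-1)^j C(5,j)(11-j)!
= C(5,0)·11! - C(5,1)·10! + C(5,2)·9! - C(5,3)·8! + C(5,4)·7! - C(5,5)·6!
= 39916800 - 18144000 + 3628800 - 403200 + 25200 - 720
= 25022880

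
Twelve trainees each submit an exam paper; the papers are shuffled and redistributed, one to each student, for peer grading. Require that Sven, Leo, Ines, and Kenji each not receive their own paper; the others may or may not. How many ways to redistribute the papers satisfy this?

Let A_j be the event that the j-th constrained one is fixed. By inclusion-exclusion over the 4 events:
Σ_{j=0}^{4} (-1)^j C(4,j)(12-j)!
= C(4,0)·12! - C(4,1)·11! + C(4,2)·10! - C(4,3)·9! + C(4,4)·8!
= 479001600 - 159667200 + 21772800 - 1451520 + 40320
= 339696000

339696000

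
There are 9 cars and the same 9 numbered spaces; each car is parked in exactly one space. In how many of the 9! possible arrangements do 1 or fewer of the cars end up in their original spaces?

Sum C(9,i)·!(9-i) for i = 0..1:
  i=0: C(9,0)·!9 = 1·133496 = 133496
  i=1: C(9,1)·!8 = 9·14833 = 133497
Total = 266993.

266993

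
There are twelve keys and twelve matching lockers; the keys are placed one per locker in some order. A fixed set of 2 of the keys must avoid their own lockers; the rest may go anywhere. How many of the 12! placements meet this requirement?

402796800

Inclusion-exclusion on the 2 forbidden self-matches:
Σ_{j=0}^{2} (-1)^j C(2,j)(12-j)!
= C(2,0)·12! - C(2,1)·11! + C(2,2)·10!
= 479001600 - 79833600 + 3628800
= 402796800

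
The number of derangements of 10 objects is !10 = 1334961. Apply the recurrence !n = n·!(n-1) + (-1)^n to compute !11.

14684570

!11 = 11·1334961 - 1 = 14684570.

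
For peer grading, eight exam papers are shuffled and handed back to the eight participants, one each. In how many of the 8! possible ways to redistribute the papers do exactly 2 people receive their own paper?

7420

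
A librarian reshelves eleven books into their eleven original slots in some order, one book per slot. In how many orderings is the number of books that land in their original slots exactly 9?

55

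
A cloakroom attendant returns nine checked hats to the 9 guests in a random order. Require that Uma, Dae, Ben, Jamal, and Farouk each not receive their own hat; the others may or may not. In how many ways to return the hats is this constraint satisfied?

205056

Let A_j be the event that the j-th constrained one is fixed. By inclusion-exclusion over the 5 events:
Σ_{j=0}^{5} (-1)^j C(5,j)(9-j)!
= C(5,0)·9! - C(5,1)·8! + C(5,2)·7! - C(5,3)·6! + C(5,4)·5! - C(5,5)·4!
= 362880 - 201600 + 50400 - 7200 + 600 - 24
= 205056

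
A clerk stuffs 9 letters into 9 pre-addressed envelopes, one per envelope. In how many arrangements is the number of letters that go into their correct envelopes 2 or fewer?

333737

# with exactly i fixed is C(9,i)·!(9-i); sum over i=0..2:
  i=0: C(9,0)·!9 = 1·133496 = 133496
  i=1: C(9,1)·!8 = 9·14833 = 133497
  i=2: C(9,2)·!7 = 36·1854 = 66744
Total = 333737.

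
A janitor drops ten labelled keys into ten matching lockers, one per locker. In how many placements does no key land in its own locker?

1334961

!10 = 10! · Σ_{k=0}^{10} (-1)^k/k!
= 10! - 10!/1! + 10!/2! - 10!/3! + 10!/4! - 10!/5! + 10!/6! - 10!/7! + 10!/8! - 10!/9! + 10!/10!
= 3628800 - 3628800 + 1814400 - 604800 + 151200 - 30240 + 5040 - 720 + 90 - 10 + 1
= 1334961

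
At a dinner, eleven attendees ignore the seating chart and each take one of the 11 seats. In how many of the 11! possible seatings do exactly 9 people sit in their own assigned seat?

Pick the 9 fixed positions: C(11,9) = 55 ways.
The other 2 form a derangement: !2 = 1.
Total: 55 × 1 = 55.

55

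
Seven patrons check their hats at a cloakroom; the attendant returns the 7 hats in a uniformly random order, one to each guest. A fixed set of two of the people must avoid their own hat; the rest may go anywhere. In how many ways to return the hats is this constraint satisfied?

3720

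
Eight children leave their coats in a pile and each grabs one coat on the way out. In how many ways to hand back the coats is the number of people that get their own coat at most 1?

# with exactly i fixed is C(8,i)·!(8-i); sum over i=0..1:
  i=0: C(8,0)·!8 = 1·14833 = 14833
  i=1: C(8,1)·!7 = 8·1854 = 14832
Total = 29665.

29665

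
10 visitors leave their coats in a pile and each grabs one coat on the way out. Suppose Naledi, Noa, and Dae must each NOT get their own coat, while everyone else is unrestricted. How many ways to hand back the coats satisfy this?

2656080

Let A_j be the event that the j-th constrained one is fixed. By inclusion-exclusion over the 3 events:
Σ_{j=0}^{3} (-1)^j C(3,j)(10-j)!
= C(3,0)·10! - C(3,1)·9! + C(3,2)·8! - C(3,3)·7!
= 3628800 - 1088640 + 120960 - 5040
= 2656080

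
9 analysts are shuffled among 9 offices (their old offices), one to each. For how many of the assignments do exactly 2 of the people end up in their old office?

Pick the 2 fixed positions: C(9,2) = 36 ways.
The remaining 7 must be deranged: !7 = 1854.
Total: 36 × 1854 = 66744.

66744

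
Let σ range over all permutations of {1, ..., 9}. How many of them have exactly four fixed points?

5544

Choose which 4 of the 9 are fixed: C(9,4) = 126.
The remaining 5 must be deranged: !5 = 44.
Total: 126 × 44 = 5544.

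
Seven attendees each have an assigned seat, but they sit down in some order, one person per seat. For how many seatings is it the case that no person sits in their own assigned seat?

1854

!7 is the nearest integer to 7!/e.
7! = 5040, and 5040/e ≈ 1854.11, so !7 = 1854.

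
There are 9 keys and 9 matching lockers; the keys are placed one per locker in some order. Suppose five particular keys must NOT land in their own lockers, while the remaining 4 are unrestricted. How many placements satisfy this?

205056

Let A_j be the event that the j-th constrained one is fixed. By inclusion-exclusion over the 5 events:
Σ_{j=0}^{5} (-1)^j C(5,j)(9-j)!
= C(5,0)·9! - C(5,1)·8! + C(5,2)·7! - C(5,3)·6! + C(5,4)·5! - C(5,5)·4!
= 362880 - 201600 + 50400 - 7200 + 600 - 24
= 205056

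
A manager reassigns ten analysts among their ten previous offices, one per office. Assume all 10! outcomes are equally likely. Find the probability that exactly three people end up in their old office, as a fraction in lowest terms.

Favorable outcomes: C(10,3)·!7 = 120·1854 = 222480.
Total outcomes: 10! = 3628800.
Probability = 222480/3628800 = 103/1680.

103/1680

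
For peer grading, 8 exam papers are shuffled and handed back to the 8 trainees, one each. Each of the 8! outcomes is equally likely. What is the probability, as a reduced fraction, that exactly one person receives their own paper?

103/280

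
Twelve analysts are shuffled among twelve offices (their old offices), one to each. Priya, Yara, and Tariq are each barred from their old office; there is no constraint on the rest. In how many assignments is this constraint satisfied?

Inclusion-exclusion on the 3 forbidden self-matches:
Σ_{j=0}^{3} (-1)^j C(3,j)(12-j)!
= C(3,0)·12! - C(3,1)·11! + C(3,2)·10! - C(3,3)·9!
= 479001600 - 119750400 + 10886400 - 362880
= 369774720

369774720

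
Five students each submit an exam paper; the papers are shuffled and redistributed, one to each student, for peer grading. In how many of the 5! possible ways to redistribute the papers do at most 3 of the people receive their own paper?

119

# with exactly i fixed is C(5,i)·!(5-i); sum over i=0..3:
  i=0: C(5,0)·!5 = 1·44 = 44
  i=1: C(5,1)·!4 = 5·9 = 45
  i=2: C(5,2)·!3 = 10·2 = 20
  i=3: C(5,3)·!2 = 10·1 = 10
Total = 119.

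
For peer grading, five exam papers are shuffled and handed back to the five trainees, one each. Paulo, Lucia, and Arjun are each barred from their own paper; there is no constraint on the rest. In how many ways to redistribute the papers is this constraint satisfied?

64

Let A_j be the event that the j-th constrained one is fixed. By inclusion-exclusion over the 3 events:
Σ_{j=0}^{3} (-1)^j C(3,j)(5-j)!
= C(3,0)·5! - C(3,1)·4! + C(3,2)·3! - C(3,3)·2!
= 120 - 72 + 18 - 2
= 64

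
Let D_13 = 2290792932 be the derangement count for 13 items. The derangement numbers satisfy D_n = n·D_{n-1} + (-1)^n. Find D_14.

D_14 = 14·2290792932 + 1 = 32071101049.

32071101049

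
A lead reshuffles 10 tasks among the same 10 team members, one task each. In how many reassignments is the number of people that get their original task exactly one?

1334960

Pick the single fixed position: C(10,1) = 10 ways.
The other 9 form a derangement: !9 = 133496.
Total: 10 × 133496 = 1334960.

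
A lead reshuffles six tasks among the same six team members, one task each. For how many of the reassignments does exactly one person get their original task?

264

Pick the single fixed position: C(6,1) = 6 ways.
The other 5 form a derangement: !5 = 44.
Total: 6 × 44 = 264.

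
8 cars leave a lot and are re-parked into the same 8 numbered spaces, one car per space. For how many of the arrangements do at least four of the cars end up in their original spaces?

771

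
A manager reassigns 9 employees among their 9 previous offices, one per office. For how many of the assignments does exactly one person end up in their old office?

133497

Choose which one of the 9 is fixed: C(9,1) = 9.
The remaining 8 must be deranged: !8 = 14833.
Total: 9 × 14833 = 133497.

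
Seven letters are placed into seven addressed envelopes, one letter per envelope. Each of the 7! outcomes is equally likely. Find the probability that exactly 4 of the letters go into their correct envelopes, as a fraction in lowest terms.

Favorable outcomes: C(7,4)·!3 = 35·2 = 70.
Total outcomes: 7! = 5040.
Probability = 70/5040 = 1/72.

1/72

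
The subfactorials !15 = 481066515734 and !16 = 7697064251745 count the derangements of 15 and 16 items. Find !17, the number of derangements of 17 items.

130850092279664

!17 = (17-1)·(!16 + !15) = 16·(7697064251745 + 481066515734) = 16·8178130767479 = 130850092279664.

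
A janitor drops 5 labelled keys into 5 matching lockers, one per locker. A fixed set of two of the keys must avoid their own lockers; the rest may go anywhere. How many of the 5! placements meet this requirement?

Let A_j be the event that the j-th constrained one is fixed. By inclusion-exclusion over the 2 events:
Σ_{j=0}^{2} (-1)^j C(2,j)(5-j)!
= C(2,0)·5! - C(2,1)·4! + C(2,2)·3!
= 120 - 48 + 6
= 78

78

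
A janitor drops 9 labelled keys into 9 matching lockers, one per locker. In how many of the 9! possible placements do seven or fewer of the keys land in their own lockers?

# with exactly i fixed is C(9,i)·!(9-i); sum over i=0..7:
  i=0: C(9,0)·!9 = 1·133496 = 133496
  i=1: C(9,1)·!8 = 9·14833 = 133497
  i=2: C(9,2)·!7 = 36·1854 = 66744
  i=3: C(9,3)·!6 = 84·265 = 22260
  i=4: C(9,4)·!5 = 126·44 = 5544
  i=5: C(9,5)·!4 = 126·9 = 1134
  i=6: C(9,6)·!3 = 84·2 = 168
  i=7: C(9,7)·!2 = 36·1 = 36
Total = 362879.

362879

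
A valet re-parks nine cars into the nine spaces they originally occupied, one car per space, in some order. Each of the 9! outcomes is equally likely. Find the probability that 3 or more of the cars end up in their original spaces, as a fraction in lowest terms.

29143/362880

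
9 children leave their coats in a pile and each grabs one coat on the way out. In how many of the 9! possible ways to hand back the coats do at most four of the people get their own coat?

# with exactly i fixed is C(9,i)·!(9-i); sum over i=0..4:
  i=0: C(9,0)·!9 = 1·133496 = 133496
  i=1: C(9,1)·!8 = 9·14833 = 133497
  i=2: C(9,2)·!7 = 36·1854 = 66744
  i=3: C(9,3)·!6 = 84·265 = 22260
  i=4: C(9,4)·!5 = 126·44 = 5544
Total = 361541.

361541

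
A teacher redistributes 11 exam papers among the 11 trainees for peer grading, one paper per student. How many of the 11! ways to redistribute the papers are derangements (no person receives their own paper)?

14684570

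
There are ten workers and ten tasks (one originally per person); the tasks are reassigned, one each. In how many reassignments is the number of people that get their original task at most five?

# with exactly i fixed is C(10,i)·!(10-i); sum over i=0..5:
  i=0: C(10,0)·!10 = 1·1334961 = 1334961
  i=1: C(10,1)·!9 = 10·133496 = 1334960
  i=2: C(10,2)·!8 = 45·14833 = 667485
  i=3: C(10,3)·!7 = 120·1854 = 222480
  i=4: C(10,4)·!6 = 210·265 = 55650
  i=5: C(10,5)·!5 = 252·44 = 11088
Total = 3626624.

3626624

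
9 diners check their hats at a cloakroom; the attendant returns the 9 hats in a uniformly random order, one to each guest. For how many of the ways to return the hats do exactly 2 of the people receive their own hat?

66744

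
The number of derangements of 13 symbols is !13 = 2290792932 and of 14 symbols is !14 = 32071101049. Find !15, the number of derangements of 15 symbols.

!15 = (15-1)·(!14 + !13) = 14·(32071101049 + 2290792932) = 14·34361893981 = 481066515734.

481066515734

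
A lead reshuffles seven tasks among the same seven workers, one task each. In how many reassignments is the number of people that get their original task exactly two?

924

Choose which 2 of the 7 are fixed: C(7,2) = 21.
The remaining 5 must be deranged: !5 = 44.
Total: 21 × 44 = 924.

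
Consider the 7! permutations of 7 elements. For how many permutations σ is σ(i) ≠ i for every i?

By inclusion-exclusion, !7 = Σ (-1)^k · 7!/k! for k=0..7
= 7! - 7!/1! + 7!/2! - 7!/3! + 7!/4! - 7!/5! + 7!/6! - 7!/7!
= 5040 - 5040 + 2520 - 840 + 210 - 42 + 7 - 1
= 1854

1854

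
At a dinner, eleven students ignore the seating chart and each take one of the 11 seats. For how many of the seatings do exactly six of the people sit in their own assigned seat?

Choose which 6 of the 11 are fixed: C(11,6) = 462.
The remaining 5 must be deranged: !5 = 44.
Total: 462 × 44 = 20328.

20328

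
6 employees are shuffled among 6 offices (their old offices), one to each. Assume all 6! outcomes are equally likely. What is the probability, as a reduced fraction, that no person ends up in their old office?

53/144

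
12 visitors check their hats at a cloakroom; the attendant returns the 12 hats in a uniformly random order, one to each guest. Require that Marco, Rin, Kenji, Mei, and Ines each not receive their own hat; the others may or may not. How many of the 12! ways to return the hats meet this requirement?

312273360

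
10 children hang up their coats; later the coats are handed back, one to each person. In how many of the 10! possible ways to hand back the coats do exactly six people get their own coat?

Choose which 6 of the 10 are fixed: C(10,6) = 210.
The other 4 form a derangement: !4 = 9.
Total: 210 × 9 = 1890.

1890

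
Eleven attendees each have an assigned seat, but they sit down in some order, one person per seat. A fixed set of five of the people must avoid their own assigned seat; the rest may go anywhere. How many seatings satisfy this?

25022880

Inclusion-exclusion on the 5 forbidden self-matches:
Σ_{j=0}^{5} (-1)^j C(5,j)(11-j)!
= C(5,0)·11! - C(5,1)·10! + C(5,2)·9! - C(5,3)·8! + C(5,4)·7! - C(5,5)·6!
= 39916800 - 18144000 + 3628800 - 403200 + 25200 - 720
= 25022880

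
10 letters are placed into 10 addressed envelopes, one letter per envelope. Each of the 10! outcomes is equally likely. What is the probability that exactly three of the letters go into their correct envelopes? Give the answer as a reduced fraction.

Favorable outcomes: C(10,3)·!7 = 120·1854 = 222480.
Total outcomes: 10! = 3628800.
Probability = 222480/3628800 = 103/1680.

103/1680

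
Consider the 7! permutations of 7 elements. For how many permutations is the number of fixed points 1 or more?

# with exactly i fixed is C(7,i)·!(7-i); sum over i=1..7:
  i=1: C(7,1)·!6 = 7·265 = 1855
  i=2: C(7,2)·!5 = 21·44 = 924
  i=3: C(7,3)·!4 = 35·9 = 315
  i=4: C(7,4)·!3 = 35·2 = 70
  i=5: C(7,5)·!2 = 21·1 = 21
  i=6: C(7,6)·!1 = 7·0 = 0
  i=7: C(7,7)·!0 = 1·1 = 1
Total = 3186.

3186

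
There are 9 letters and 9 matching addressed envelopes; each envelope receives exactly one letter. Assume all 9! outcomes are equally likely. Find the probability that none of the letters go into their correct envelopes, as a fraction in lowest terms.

16687/45360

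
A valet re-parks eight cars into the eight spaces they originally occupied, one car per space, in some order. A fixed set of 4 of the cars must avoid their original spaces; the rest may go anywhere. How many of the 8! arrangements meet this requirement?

Let A_j be the event that the j-th constrained one is fixed. By inclusion-exclusion over the 4 events:
Σ_{j=0}^{4} (-1)^j C(4,j)(8-j)!
= C(4,0)·8! - C(4,1)·7! + C(4,2)·6! - C(4,3)·5! + C(4,4)·4!
= 40320 - 20160 + 4320 - 480 + 24
= 24024

24024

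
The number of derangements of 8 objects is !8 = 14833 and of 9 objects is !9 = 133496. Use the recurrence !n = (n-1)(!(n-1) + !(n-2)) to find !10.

!10 = (10-1)·(!9 + !8) = 9·(133496 + 14833) = 9·148329 = 1334961.

1334961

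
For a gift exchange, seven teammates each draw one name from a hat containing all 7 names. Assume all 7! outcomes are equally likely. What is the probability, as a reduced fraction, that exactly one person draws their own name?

53/144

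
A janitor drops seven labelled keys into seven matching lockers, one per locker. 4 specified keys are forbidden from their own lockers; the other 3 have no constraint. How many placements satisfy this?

Inclusion-exclusion on the 4 forbidden self-matches:
Σ_{j=0}^{4} (-1)^j C(4,j)(7-j)!
= C(4,0)·7! - C(4,1)·6! + C(4,2)·5! - C(4,3)·4! + C(4,4)·3!
= 5040 - 2880 + 720 - 96 + 6
= 2790

2790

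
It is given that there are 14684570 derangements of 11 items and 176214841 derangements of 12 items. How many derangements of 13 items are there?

!13 = (13-1)·(!12 + !11) = 12·(176214841 + 14684570) = 12·190899411 = 2290792932.

2290792932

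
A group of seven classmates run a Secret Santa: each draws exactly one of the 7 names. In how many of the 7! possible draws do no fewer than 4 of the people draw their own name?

92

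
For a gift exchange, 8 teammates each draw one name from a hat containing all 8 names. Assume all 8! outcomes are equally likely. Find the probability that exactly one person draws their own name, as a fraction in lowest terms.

Favorable outcomes: C(8,1)·!7 = 8·1854 = 14832.
Total outcomes: 8! = 40320.
Probability = 14832/40320 = 103/280.

103/280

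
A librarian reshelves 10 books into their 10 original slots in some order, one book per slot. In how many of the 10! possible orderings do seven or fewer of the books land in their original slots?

3628754

Sum C(10,i)·!(10-i) for i = 0..7:
  i=0: C(10,0)·!10 = 1·1334961 = 1334961
  i=1: C(10,1)·!9 = 10·133496 = 1334960
  i=2: C(10,2)·!8 = 45·14833 = 667485
  i=3: C(10,3)·!7 = 120·1854 = 222480
  i=4: C(10,4)·!6 = 210·265 = 55650
  i=5: C(10,5)·!5 = 252·44 = 11088
  i=6: C(10,6)·!4 = 210·9 = 1890
  i=7: C(10,7)·!3 = 120·2 = 240
Total = 3628754.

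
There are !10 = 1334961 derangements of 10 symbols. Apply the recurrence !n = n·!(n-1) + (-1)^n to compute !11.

!11 = 11·1334961 - 1 = 14684570.

14684570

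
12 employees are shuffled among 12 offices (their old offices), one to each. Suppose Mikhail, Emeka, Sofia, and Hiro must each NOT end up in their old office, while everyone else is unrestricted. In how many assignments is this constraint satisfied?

Inclusion-exclusion on the 4 forbidden self-matches:
Σ_{j=0}^{4} (-1)^j C(4,j)(12-j)!
= C(4,0)·12! - C(4,1)·11! + C(4,2)·10! - C(4,3)·9! + C(4,4)·8!
= 479001600 - 159667200 + 21772800 - 1451520 + 40320
= 339696000

339696000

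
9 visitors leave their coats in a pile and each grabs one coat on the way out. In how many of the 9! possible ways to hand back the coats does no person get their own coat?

133496

!9 is the nearest integer to 9!/e.
9! = 362880, and 362880/e ≈ 133496.09, so !9 = 133496.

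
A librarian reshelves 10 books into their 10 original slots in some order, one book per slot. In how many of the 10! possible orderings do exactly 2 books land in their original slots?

Pick the 2 fixed positions: C(10,2) = 45 ways.
The other 8 form a derangement: !8 = 14833.
Total: 45 × 14833 = 667485.

667485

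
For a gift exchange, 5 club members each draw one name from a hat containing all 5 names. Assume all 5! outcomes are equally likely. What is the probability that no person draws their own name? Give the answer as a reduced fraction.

Favorable outcomes: !5 = 44.
Total outcomes: 5! = 120.
Probability = 44/120 = 11/30.

11/30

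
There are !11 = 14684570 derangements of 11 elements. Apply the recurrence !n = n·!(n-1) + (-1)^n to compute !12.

!12 = 12·14684570 + 1 = 176214841.

176214841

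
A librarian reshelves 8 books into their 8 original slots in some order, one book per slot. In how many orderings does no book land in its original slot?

Recurrence: !8 = 7·(!7 + !6).
!8 = 7·(1854 + 265) = 7·2119 = 14833

14833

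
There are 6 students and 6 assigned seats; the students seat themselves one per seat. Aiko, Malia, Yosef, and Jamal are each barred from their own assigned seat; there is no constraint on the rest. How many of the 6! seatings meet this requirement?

362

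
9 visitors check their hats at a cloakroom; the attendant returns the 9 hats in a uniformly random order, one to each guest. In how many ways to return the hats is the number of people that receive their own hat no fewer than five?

1339

Sum C(9,i)·!(9-i) for i = 5..9:
  i=5: C(9,5)·!4 = 126·9 = 1134
  i=6: C(9,6)·!3 = 84·2 = 168
  i=7: C(9,7)·!2 = 36·1 = 36
  i=8: C(9,8)·!1 = 9·0 = 0
  i=9: C(9,9)·!0 = 1·1 = 1
Total = 1339.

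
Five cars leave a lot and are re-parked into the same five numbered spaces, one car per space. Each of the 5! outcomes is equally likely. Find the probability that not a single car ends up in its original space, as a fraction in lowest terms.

11/30

Favorable outcomes: !5 = 44.
Total outcomes: 5! = 120.
Probability = 44/120 = 11/30.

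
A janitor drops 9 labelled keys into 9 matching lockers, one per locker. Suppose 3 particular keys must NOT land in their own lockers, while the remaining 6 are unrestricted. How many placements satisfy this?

Let A_j be the event that the j-th constrained one is fixed. By inclusion-exclusion over the 3 events:
Σ_{j=0}^{3} (-1)^j C(3,j)(9-j)!
= C(3,0)·9! - C(3,1)·8! + C(3,2)·7! - C(3,3)·6!
= 362880 - 120960 + 15120 - 720
= 256320

256320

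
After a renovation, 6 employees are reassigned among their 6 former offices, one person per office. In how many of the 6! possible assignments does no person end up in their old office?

265

Use !n = n·!(n-1) + (-1)^n.
!6 = 6·44 + 1 = 265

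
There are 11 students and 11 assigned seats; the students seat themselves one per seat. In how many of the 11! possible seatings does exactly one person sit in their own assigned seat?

Choose which one of the 11 is fixed: C(11,1) = 11.
The other 10 form a derangement: !10 = 1334961.
Total: 11 × 1334961 = 14684571.

14684571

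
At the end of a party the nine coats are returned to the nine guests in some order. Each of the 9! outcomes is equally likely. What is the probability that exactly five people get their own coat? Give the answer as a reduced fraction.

1/320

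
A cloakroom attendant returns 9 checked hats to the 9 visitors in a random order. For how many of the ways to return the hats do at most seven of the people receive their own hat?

362879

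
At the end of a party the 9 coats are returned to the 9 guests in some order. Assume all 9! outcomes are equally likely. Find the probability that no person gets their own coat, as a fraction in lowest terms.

Favorable outcomes: !9 = 133496.
Total outcomes: 9! = 362880.
Probability = 133496/362880 = 16687/45360.

16687/45360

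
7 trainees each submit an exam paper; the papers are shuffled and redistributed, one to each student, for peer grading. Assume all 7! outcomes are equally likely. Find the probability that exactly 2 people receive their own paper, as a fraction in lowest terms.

11/60

Favorable outcomes: C(7,2)·!5 = 21·44 = 924.
Total outcomes: 7! = 5040.
Probability = 924/5040 = 11/60.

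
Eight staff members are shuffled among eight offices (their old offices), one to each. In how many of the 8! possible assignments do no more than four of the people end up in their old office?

40179

Sum C(8,i)·!(8-i) for i = 0..4:
  i=0: C(8,0)·!8 = 1·14833 = 14833
  i=1: C(8,1)·!7 = 8·1854 = 14832
  i=2: C(8,2)·!6 = 28·265 = 7420
  i=3: C(8,3)·!5 = 56·44 = 2464
  i=4: C(8,4)·!4 = 70·9 = 630
Total = 40179.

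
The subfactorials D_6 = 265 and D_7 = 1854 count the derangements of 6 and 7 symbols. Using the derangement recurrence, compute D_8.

14833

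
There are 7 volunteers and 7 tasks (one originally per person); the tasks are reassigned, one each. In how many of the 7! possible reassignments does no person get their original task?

Recurrence: !7 = 6·(!6 + !5).
!7 = 6·(265 + 44) = 6·309 = 1854

1854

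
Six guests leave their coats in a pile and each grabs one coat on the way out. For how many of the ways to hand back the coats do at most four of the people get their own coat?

719

# with exactly i fixed is C(6,i)·!(6-i); sum over i=0..4:
  i=0: C(6,0)·!6 = 1·265 = 265
  i=1: C(6,1)·!5 = 6·44 = 264
  i=2: C(6,2)·!4 = 15·9 = 135
  i=3: C(6,3)·!3 = 20·2 = 40
  i=4: C(6,4)·!2 = 15·1 = 15
Total = 719.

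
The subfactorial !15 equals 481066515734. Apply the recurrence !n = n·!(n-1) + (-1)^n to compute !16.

7697064251745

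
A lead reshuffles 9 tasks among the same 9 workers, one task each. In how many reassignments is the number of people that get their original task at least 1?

Sum C(9,i)·!(9-i) for i = 1..9:
  i=1: C(9,1)·!8 = 9·14833 = 133497
  i=2: C(9,2)·!7 = 36·1854 = 66744
  i=3: C(9,3)·!6 = 84·265 = 22260
  i=4: C(9,4)·!5 = 126·44 = 5544
  i=5: C(9,5)·!4 = 126·9 = 1134
  i=6: C(9,6)·!3 = 84·2 = 168
  i=7: C(9,7)·!2 = 36·1 = 36
  i=8: C(9,8)·!1 = 9·0 = 0
  i=9: C(9,9)·!0 = 1·1 = 1
Total = 229384.

229384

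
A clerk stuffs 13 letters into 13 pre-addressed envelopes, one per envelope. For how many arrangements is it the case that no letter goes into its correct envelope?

2290792932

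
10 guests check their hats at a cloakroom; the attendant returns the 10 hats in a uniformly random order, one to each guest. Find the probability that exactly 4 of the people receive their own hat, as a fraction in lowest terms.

53/3456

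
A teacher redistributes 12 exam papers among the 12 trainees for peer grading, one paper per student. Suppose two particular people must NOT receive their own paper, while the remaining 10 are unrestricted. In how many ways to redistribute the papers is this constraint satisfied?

Inclusion-exclusion on the 2 forbidden self-matches:
Σ_{j=0}^{2} (-1)^j C(2,j)(12-j)!
= C(2,0)·12! - C(2,1)·11! + C(2,2)·10!
= 479001600 - 79833600 + 3628800
= 402796800

402796800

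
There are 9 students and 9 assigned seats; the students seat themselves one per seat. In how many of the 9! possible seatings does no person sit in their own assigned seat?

133496

The subfactorial !9 = [9!/e] (nearest integer).
9! = 362880, and 362880/e ≈ 133496.09, so !9 = 133496.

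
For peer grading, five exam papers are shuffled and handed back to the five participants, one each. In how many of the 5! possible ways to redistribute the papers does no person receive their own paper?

By inclusion-exclusion, !5 = Σ (-1)^k · 5!/k! for k=0..5
= 5! - 5!/1! + 5!/2! - 5!/3! + 5!/4! - 5!/5!
= 120 - 120 + 60 - 20 + 5 - 1
= 44

44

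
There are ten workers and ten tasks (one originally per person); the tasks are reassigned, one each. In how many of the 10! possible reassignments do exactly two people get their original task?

667485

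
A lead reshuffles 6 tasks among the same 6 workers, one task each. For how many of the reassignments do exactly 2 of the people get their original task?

135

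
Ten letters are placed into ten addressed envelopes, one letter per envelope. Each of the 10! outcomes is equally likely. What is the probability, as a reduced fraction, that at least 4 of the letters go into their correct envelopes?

Favorable outcomes: Σ_{i≥4} C(10,i)·!(10-i) = 210·265 + 252·44 + 210·9 + 120·2 + 45·1 + 10·0 + 1·1 = 68914.
Total outcomes: 10! = 3628800.
Probability = 68914/3628800 = 34457/1814400.

34457/1814400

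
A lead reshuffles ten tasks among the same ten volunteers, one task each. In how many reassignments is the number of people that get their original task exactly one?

1334960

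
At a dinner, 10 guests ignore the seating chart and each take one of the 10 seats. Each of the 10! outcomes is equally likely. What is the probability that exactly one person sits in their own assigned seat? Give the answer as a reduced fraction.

16687/45360

Favorable outcomes: C(10,1)·!9 = 10·133496 = 1334960.
Total outcomes: 10! = 3628800.
Probability = 1334960/3628800 = 16687/45360.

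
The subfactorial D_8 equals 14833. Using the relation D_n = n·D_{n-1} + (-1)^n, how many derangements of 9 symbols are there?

133496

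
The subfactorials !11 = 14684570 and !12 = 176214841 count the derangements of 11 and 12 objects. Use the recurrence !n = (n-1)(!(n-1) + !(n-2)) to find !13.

!13 = (13-1)·(!12 + !11) = 12·(176214841 + 14684570) = 12·190899411 = 2290792932.

2290792932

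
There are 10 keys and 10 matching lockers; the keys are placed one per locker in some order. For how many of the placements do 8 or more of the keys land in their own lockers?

46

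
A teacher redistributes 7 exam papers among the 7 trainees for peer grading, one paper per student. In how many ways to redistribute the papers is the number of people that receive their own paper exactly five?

21

Pick the 5 fixed positions: C(7,5) = 21 ways.
The other 2 form a derangement: !2 = 1.
Total: 21 × 1 = 21.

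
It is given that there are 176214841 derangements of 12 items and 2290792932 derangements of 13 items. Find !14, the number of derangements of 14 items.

!14 = (14-1)·(!13 + !12) = 13·(2290792932 + 176214841) = 13·2467007773 = 32071101049.

32071101049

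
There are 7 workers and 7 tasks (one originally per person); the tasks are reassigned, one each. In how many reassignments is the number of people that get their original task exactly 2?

Pick the 2 fixed positions: C(7,2) = 21 ways.
The other 5 form a derangement: !5 = 44.
Total: 21 × 44 = 924.

924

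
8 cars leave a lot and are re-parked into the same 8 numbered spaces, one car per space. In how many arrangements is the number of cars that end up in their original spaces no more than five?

40291

# with exactly i fixed is C(8,i)·!(8-i); sum over i=0..5:
  i=0: C(8,0)·!8 = 1·14833 = 14833
  i=1: C(8,1)·!7 = 8·1854 = 14832
  i=2: C(8,2)·!6 = 28·265 = 7420
  i=3: C(8,3)·!5 = 56·44 = 2464
  i=4: C(8,4)·!4 = 70·9 = 630
  i=5: C(8,5)·!3 = 56·2 = 112
Total = 40291.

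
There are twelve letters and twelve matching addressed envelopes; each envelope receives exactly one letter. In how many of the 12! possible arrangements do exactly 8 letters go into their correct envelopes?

4455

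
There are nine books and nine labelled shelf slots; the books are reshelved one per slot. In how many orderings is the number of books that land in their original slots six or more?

Sum C(9,i)·!(9-i) for i = 6..9:
  i=6: C(9,6)·!3 = 84·2 = 168
  i=7: C(9,7)·!2 = 36·1 = 36
  i=8: C(9,8)·!1 = 9·0 = 0
  i=9: C(9,9)·!0 = 1·1 = 1
Total = 205.

205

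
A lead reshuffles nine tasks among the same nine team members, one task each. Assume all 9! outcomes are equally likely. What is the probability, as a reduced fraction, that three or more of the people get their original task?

29143/362880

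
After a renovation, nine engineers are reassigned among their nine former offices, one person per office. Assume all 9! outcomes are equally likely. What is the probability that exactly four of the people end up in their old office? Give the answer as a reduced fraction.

11/720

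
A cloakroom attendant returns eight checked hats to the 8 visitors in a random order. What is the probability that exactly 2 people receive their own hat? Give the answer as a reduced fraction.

Favorable outcomes: C(8,2)·!6 = 28·265 = 7420.
Total outcomes: 8! = 40320.
Probability = 7420/40320 = 53/288.

53/288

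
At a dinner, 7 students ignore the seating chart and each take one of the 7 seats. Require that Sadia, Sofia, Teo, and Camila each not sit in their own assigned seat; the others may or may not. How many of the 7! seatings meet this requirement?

2790

Let A_j be the event that the j-th constrained one is fixed. By inclusion-exclusion over the 4 events:
Σ_{j=0}^{4} (-1)^j C(4,j)(7-j)!
= C(4,0)·7! - C(4,1)·6! + C(4,2)·5! - C(4,3)·4! + C(4,4)·3!
= 5040 - 2880 + 720 - 96 + 6
= 2790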